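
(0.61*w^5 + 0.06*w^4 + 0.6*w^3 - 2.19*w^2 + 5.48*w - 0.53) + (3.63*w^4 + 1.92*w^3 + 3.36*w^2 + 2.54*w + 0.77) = 0.61*w^5 + 3.69*w^4 + 2.52*w^3 + 1.17*w^2 + 8.02*w + 0.24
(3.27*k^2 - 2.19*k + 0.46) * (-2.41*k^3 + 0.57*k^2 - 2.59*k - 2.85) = -7.8807*k^5 + 7.1418*k^4 - 10.8262*k^3 - 3.3852*k^2 + 5.0501*k - 1.311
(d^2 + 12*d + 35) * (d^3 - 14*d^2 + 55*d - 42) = d^5 - 2*d^4 - 78*d^3 + 128*d^2 + 1421*d - 1470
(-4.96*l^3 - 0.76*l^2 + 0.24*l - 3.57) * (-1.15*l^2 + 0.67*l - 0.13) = 5.704*l^5 - 2.4492*l^4 - 0.1404*l^3 + 4.3651*l^2 - 2.4231*l + 0.4641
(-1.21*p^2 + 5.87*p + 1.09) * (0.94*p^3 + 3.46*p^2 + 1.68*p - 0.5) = -1.1374*p^5 + 1.3312*p^4 + 19.302*p^3 + 14.238*p^2 - 1.1038*p - 0.545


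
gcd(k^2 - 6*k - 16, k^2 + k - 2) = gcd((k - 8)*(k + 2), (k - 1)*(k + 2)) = k + 2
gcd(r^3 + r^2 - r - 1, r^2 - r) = r - 1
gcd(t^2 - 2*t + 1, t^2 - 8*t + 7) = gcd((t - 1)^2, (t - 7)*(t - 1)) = t - 1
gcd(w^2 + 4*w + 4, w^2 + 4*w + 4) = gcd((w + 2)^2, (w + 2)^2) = w^2 + 4*w + 4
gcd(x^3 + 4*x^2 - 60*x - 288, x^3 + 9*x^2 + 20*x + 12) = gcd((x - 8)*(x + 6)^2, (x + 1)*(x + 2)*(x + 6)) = x + 6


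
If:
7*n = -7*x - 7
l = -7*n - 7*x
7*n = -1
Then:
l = 7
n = -1/7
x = -6/7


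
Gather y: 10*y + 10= 10*y + 10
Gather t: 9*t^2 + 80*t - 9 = 9*t^2 + 80*t - 9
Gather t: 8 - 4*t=8 - 4*t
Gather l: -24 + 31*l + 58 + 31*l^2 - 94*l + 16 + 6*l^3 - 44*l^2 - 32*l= 6*l^3 - 13*l^2 - 95*l + 50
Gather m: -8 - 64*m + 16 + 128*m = 64*m + 8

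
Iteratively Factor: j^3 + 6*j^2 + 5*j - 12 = (j - 1)*(j^2 + 7*j + 12) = (j - 1)*(j + 4)*(j + 3)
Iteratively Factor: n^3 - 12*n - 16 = (n + 2)*(n^2 - 2*n - 8) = (n + 2)^2*(n - 4)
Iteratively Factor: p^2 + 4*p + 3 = (p + 1)*(p + 3)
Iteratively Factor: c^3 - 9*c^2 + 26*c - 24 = (c - 3)*(c^2 - 6*c + 8) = (c - 3)*(c - 2)*(c - 4)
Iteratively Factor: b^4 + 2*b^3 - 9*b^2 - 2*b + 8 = (b + 4)*(b^3 - 2*b^2 - b + 2) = (b - 1)*(b + 4)*(b^2 - b - 2) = (b - 2)*(b - 1)*(b + 4)*(b + 1)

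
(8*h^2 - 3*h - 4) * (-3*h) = -24*h^3 + 9*h^2 + 12*h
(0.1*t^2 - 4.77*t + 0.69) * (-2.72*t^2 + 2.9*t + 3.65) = -0.272*t^4 + 13.2644*t^3 - 15.3448*t^2 - 15.4095*t + 2.5185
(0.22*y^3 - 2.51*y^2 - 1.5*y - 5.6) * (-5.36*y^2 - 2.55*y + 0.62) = -1.1792*y^5 + 12.8926*y^4 + 14.5769*y^3 + 32.2848*y^2 + 13.35*y - 3.472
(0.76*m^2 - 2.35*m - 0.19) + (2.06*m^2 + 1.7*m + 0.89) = 2.82*m^2 - 0.65*m + 0.7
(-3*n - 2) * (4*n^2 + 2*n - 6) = -12*n^3 - 14*n^2 + 14*n + 12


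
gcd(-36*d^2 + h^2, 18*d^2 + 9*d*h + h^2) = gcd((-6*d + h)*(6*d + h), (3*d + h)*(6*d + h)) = 6*d + h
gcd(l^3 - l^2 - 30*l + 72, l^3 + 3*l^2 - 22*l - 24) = l^2 + 2*l - 24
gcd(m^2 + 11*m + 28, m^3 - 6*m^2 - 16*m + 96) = m + 4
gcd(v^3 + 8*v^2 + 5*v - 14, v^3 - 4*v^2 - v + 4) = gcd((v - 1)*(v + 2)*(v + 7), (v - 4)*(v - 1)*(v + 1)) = v - 1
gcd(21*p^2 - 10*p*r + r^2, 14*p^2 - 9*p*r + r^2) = 7*p - r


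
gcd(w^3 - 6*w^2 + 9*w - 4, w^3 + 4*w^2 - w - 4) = w - 1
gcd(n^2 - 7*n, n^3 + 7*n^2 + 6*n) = n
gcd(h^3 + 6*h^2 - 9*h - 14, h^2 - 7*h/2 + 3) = h - 2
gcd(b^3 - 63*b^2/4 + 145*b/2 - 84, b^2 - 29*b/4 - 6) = b - 8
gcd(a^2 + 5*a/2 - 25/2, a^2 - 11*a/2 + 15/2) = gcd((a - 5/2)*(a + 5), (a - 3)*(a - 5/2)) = a - 5/2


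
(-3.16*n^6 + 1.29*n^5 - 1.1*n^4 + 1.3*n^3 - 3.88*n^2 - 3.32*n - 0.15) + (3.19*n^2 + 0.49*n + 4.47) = -3.16*n^6 + 1.29*n^5 - 1.1*n^4 + 1.3*n^3 - 0.69*n^2 - 2.83*n + 4.32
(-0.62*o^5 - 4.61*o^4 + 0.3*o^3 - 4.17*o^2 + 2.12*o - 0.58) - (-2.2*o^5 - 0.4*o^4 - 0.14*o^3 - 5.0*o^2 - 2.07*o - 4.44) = 1.58*o^5 - 4.21*o^4 + 0.44*o^3 + 0.83*o^2 + 4.19*o + 3.86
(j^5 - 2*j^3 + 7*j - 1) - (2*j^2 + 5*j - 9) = j^5 - 2*j^3 - 2*j^2 + 2*j + 8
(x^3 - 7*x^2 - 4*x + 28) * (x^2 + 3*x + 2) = x^5 - 4*x^4 - 23*x^3 + 2*x^2 + 76*x + 56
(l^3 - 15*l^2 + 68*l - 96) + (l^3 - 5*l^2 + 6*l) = 2*l^3 - 20*l^2 + 74*l - 96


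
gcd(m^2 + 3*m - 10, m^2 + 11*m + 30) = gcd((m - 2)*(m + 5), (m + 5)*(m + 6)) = m + 5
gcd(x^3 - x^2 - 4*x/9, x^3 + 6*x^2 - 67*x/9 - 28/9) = x^2 - x - 4/9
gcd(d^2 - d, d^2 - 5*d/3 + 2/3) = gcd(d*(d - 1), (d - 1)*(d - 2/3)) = d - 1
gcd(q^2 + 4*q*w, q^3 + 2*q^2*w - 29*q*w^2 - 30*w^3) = 1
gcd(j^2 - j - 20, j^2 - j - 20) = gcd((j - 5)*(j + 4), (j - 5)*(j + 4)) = j^2 - j - 20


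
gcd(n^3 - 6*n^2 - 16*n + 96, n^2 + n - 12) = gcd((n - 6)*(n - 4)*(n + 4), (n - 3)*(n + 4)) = n + 4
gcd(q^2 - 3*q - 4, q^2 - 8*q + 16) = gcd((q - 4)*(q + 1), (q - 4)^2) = q - 4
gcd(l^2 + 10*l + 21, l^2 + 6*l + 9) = l + 3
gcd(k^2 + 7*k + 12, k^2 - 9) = k + 3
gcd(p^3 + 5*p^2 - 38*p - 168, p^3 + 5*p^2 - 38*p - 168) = p^3 + 5*p^2 - 38*p - 168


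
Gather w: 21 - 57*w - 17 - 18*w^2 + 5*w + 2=-18*w^2 - 52*w + 6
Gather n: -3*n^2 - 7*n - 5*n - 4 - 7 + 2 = -3*n^2 - 12*n - 9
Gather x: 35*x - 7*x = 28*x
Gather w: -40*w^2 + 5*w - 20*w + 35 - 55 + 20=-40*w^2 - 15*w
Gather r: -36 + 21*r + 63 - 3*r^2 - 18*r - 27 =-3*r^2 + 3*r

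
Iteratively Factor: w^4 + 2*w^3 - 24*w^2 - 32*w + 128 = (w - 2)*(w^3 + 4*w^2 - 16*w - 64) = (w - 2)*(w + 4)*(w^2 - 16) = (w - 2)*(w + 4)^2*(w - 4)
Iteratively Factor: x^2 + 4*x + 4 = (x + 2)*(x + 2)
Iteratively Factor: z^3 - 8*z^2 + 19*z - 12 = (z - 4)*(z^2 - 4*z + 3) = (z - 4)*(z - 3)*(z - 1)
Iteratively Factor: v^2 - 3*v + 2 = (v - 1)*(v - 2)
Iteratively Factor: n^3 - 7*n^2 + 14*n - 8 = (n - 4)*(n^2 - 3*n + 2) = (n - 4)*(n - 2)*(n - 1)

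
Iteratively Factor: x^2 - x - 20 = (x + 4)*(x - 5)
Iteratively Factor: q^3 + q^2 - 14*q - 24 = (q - 4)*(q^2 + 5*q + 6) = (q - 4)*(q + 3)*(q + 2)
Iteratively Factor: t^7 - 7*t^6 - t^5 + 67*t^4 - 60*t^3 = (t + 3)*(t^6 - 10*t^5 + 29*t^4 - 20*t^3) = t*(t + 3)*(t^5 - 10*t^4 + 29*t^3 - 20*t^2) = t*(t - 5)*(t + 3)*(t^4 - 5*t^3 + 4*t^2) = t^2*(t - 5)*(t + 3)*(t^3 - 5*t^2 + 4*t) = t^2*(t - 5)*(t - 4)*(t + 3)*(t^2 - t) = t^2*(t - 5)*(t - 4)*(t - 1)*(t + 3)*(t)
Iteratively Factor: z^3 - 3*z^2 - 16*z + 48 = (z - 4)*(z^2 + z - 12) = (z - 4)*(z + 4)*(z - 3)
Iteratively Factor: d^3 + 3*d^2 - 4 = (d - 1)*(d^2 + 4*d + 4) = (d - 1)*(d + 2)*(d + 2)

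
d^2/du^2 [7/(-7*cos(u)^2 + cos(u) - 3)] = 7*(-196*sin(u)^4 + 15*sin(u)^2 - 117*cos(u)/4 + 21*cos(3*u)/4 + 141)/(7*sin(u)^2 + cos(u) - 10)^3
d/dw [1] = 0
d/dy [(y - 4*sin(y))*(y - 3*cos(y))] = (y - 4*sin(y))*(3*sin(y) + 1) - (y - 3*cos(y))*(4*cos(y) - 1)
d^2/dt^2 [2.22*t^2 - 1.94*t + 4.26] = 4.44000000000000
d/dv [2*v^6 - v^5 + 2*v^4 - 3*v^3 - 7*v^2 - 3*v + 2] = 12*v^5 - 5*v^4 + 8*v^3 - 9*v^2 - 14*v - 3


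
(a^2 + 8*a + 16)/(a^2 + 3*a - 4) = (a + 4)/(a - 1)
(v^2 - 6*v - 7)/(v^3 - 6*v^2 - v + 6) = (v - 7)/(v^2 - 7*v + 6)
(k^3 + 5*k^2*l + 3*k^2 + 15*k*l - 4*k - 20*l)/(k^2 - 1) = (k^2 + 5*k*l + 4*k + 20*l)/(k + 1)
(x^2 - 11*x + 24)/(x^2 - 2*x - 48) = (x - 3)/(x + 6)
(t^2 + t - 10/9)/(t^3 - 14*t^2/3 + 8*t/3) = (t + 5/3)/(t*(t - 4))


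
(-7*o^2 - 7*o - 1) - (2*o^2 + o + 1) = -9*o^2 - 8*o - 2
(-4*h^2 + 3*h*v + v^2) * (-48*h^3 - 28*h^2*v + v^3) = 192*h^5 - 32*h^4*v - 132*h^3*v^2 - 32*h^2*v^3 + 3*h*v^4 + v^5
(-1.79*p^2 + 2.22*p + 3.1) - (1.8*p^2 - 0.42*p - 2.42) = -3.59*p^2 + 2.64*p + 5.52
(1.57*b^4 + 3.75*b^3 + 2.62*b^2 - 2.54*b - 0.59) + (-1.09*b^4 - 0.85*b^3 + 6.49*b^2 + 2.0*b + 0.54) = 0.48*b^4 + 2.9*b^3 + 9.11*b^2 - 0.54*b - 0.0499999999999999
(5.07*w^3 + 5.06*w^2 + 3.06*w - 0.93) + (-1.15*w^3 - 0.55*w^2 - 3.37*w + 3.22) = 3.92*w^3 + 4.51*w^2 - 0.31*w + 2.29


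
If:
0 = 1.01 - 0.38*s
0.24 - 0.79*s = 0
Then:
No Solution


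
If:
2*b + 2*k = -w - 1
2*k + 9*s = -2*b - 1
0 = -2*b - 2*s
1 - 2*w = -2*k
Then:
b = 0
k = -1/2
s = 0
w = 0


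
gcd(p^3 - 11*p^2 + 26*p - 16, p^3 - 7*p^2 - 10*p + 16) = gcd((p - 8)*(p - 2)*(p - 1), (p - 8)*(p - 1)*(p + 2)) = p^2 - 9*p + 8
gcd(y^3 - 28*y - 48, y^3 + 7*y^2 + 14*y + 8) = y^2 + 6*y + 8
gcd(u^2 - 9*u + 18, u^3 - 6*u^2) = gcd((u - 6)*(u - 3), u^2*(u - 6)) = u - 6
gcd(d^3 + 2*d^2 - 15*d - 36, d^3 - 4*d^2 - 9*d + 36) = d^2 - d - 12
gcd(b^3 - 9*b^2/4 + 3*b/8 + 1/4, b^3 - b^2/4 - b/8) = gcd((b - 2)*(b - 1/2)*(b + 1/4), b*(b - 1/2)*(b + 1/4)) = b^2 - b/4 - 1/8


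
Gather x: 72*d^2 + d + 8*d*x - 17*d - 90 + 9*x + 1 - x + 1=72*d^2 - 16*d + x*(8*d + 8) - 88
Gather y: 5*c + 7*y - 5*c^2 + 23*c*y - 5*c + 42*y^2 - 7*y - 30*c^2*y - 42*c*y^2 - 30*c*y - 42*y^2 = -5*c^2 - 42*c*y^2 + y*(-30*c^2 - 7*c)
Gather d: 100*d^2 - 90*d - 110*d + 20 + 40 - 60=100*d^2 - 200*d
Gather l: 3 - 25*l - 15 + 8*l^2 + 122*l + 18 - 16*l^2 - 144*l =-8*l^2 - 47*l + 6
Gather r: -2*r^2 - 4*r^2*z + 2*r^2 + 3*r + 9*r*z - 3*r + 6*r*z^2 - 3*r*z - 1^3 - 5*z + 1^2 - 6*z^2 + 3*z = -4*r^2*z + r*(6*z^2 + 6*z) - 6*z^2 - 2*z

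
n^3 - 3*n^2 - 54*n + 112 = (n - 8)*(n - 2)*(n + 7)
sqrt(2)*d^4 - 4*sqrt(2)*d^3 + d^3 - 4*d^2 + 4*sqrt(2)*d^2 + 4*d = d*(d - 2)^2*(sqrt(2)*d + 1)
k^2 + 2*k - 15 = (k - 3)*(k + 5)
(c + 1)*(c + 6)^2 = c^3 + 13*c^2 + 48*c + 36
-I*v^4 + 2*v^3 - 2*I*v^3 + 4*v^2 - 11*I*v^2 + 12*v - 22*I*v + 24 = (v + 2)*(v - 3*I)*(v + 4*I)*(-I*v + 1)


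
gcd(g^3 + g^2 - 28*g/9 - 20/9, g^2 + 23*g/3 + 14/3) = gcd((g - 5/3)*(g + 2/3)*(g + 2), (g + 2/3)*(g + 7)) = g + 2/3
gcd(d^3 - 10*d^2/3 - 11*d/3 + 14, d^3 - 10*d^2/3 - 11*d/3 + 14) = d^3 - 10*d^2/3 - 11*d/3 + 14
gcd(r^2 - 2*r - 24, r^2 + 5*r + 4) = r + 4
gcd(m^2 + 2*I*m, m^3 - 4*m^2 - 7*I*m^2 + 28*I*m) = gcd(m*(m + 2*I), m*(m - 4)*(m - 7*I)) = m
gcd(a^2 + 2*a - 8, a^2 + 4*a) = a + 4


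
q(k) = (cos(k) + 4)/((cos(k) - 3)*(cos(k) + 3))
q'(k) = -sin(k)/((cos(k) - 3)*(cos(k) + 3)) + (cos(k) + 4)*sin(k)/((cos(k) - 3)*(cos(k) + 3)^2) + (cos(k) + 4)*sin(k)/((cos(k) - 3)^2*(cos(k) + 3))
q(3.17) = -0.38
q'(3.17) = -0.00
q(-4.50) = -0.42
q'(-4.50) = 0.09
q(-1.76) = -0.43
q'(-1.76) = -0.09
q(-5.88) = -0.60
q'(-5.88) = 0.10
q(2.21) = -0.39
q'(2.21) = 0.05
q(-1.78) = -0.42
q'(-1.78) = -0.09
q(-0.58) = -0.58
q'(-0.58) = -0.13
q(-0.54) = -0.59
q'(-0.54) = -0.12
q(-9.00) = -0.38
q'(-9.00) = -0.02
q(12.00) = -0.58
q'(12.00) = -0.13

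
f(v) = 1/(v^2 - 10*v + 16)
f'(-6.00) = 0.00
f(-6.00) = 0.01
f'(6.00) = -0.03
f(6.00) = -0.12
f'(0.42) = 0.06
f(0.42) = 0.08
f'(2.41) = 0.99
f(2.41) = -0.44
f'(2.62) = 0.43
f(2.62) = -0.30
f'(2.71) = 0.32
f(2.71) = -0.27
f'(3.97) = 0.03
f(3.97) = -0.13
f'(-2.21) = 0.01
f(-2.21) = 0.02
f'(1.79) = 3.77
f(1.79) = 0.77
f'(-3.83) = 0.00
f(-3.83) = 0.01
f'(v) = (10 - 2*v)/(v^2 - 10*v + 16)^2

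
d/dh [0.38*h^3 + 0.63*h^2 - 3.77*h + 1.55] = 1.14*h^2 + 1.26*h - 3.77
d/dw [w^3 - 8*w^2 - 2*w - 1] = 3*w^2 - 16*w - 2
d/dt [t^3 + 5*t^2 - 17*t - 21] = 3*t^2 + 10*t - 17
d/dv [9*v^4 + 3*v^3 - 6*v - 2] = 36*v^3 + 9*v^2 - 6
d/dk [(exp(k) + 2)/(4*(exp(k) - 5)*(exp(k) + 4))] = (-exp(2*k) - 4*exp(k) - 18)*exp(k)/(4*(exp(4*k) - 2*exp(3*k) - 39*exp(2*k) + 40*exp(k) + 400))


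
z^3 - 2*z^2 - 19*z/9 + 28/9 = (z - 7/3)*(z - 1)*(z + 4/3)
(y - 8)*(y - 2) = y^2 - 10*y + 16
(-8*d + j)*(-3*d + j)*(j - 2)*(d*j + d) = 24*d^3*j^2 - 24*d^3*j - 48*d^3 - 11*d^2*j^3 + 11*d^2*j^2 + 22*d^2*j + d*j^4 - d*j^3 - 2*d*j^2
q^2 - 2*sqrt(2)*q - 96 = (q - 8*sqrt(2))*(q + 6*sqrt(2))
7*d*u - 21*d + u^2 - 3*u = (7*d + u)*(u - 3)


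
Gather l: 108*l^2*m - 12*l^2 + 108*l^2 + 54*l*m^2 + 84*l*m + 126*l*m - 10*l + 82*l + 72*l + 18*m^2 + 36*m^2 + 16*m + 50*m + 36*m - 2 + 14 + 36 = l^2*(108*m + 96) + l*(54*m^2 + 210*m + 144) + 54*m^2 + 102*m + 48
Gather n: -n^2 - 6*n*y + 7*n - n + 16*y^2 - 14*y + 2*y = -n^2 + n*(6 - 6*y) + 16*y^2 - 12*y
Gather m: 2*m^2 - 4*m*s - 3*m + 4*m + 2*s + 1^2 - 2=2*m^2 + m*(1 - 4*s) + 2*s - 1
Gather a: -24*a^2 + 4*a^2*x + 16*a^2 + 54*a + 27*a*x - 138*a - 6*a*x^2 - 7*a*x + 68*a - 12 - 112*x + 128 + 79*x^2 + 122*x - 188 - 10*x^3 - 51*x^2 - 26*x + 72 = a^2*(4*x - 8) + a*(-6*x^2 + 20*x - 16) - 10*x^3 + 28*x^2 - 16*x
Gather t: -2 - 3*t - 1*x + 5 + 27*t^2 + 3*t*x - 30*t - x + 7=27*t^2 + t*(3*x - 33) - 2*x + 10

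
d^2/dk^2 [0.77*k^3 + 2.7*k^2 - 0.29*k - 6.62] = 4.62*k + 5.4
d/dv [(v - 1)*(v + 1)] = 2*v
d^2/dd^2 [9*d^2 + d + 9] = 18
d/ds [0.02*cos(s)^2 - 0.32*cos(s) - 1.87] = (0.32 - 0.04*cos(s))*sin(s)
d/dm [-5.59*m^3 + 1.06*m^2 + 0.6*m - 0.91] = -16.77*m^2 + 2.12*m + 0.6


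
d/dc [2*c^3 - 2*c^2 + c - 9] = 6*c^2 - 4*c + 1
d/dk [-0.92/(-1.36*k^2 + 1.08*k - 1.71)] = (0.9936 - 2.5024*k)/(1.36*k^2 - 1.08*k + 1.71)^2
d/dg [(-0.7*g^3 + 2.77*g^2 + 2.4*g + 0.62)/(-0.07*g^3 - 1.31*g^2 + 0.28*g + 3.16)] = (1.1109*g^4 - 0.0560000000000009*g^3 - 2.5862*g^2 + 19.1308*g + 7.4104)/(0.0049*g^6 + 0.1834*g^5 + 1.6769*g^4 - 1.176*g^3 - 8.2008*g^2 + 1.7696*g + 9.9856)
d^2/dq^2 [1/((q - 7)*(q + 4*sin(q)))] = 2*(2*(q - 7)^2*(q + 4*sin(q))*sin(q) + (q - 7)^2*(4*cos(q) + 1)^2 + (q - 7)*(q + 4*sin(q))*(4*cos(q) + 1) + (q + 4*sin(q))^2)/((q - 7)^3*(q + 4*sin(q))^3)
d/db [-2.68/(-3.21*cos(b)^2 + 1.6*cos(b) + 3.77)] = (17.2056*cos(b) - 4.288)*sin(b)/(-3.21*cos(b)^2 + 1.6*cos(b) + 3.77)^2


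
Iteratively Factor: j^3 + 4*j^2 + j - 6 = (j + 3)*(j^2 + j - 2) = (j + 2)*(j + 3)*(j - 1)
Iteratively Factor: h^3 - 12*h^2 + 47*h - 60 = (h - 5)*(h^2 - 7*h + 12) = (h - 5)*(h - 3)*(h - 4)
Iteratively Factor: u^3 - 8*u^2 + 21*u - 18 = (u - 3)*(u^2 - 5*u + 6) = (u - 3)^2*(u - 2)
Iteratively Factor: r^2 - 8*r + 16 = (r - 4)*(r - 4)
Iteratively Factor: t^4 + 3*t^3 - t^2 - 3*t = (t)*(t^3 + 3*t^2 - t - 3) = t*(t + 3)*(t^2 - 1) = t*(t + 1)*(t + 3)*(t - 1)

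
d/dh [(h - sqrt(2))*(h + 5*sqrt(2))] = 2*h + 4*sqrt(2)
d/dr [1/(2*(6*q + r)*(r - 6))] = ((6 - r)*(6*q + r) - (r - 6)^2)/(2*(6*q + r)^2*(r - 6)^3)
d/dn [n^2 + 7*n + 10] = 2*n + 7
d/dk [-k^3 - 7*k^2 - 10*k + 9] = -3*k^2 - 14*k - 10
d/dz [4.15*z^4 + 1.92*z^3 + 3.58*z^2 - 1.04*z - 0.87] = 16.6*z^3 + 5.76*z^2 + 7.16*z - 1.04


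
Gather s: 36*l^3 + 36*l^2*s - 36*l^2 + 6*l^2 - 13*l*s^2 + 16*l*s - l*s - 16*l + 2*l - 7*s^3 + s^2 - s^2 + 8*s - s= 36*l^3 - 30*l^2 - 13*l*s^2 - 14*l - 7*s^3 + s*(36*l^2 + 15*l + 7)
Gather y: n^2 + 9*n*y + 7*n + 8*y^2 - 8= n^2 + 9*n*y + 7*n + 8*y^2 - 8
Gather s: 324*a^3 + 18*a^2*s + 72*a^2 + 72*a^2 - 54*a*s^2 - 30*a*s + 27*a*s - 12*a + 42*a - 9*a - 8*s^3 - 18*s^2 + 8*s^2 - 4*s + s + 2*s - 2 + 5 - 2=324*a^3 + 144*a^2 + 21*a - 8*s^3 + s^2*(-54*a - 10) + s*(18*a^2 - 3*a - 1) + 1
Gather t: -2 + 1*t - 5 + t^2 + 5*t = t^2 + 6*t - 7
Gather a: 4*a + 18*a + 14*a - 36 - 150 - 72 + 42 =36*a - 216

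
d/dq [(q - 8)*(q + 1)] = 2*q - 7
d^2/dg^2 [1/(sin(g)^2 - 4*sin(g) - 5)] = 2*(-2*sin(g)^3 + 8*sin(g)^2 - 23*sin(g) + 21)/((sin(g) - 5)^3*(sin(g) + 1)^2)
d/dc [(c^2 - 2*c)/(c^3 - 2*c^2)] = -1/c^2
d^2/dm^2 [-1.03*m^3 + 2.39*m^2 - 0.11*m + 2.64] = 4.78 - 6.18*m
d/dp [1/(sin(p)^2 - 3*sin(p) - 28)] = (3 - 2*sin(p))*cos(p)/((sin(p) - 7)^2*(sin(p) + 4)^2)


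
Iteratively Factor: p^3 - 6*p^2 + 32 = (p - 4)*(p^2 - 2*p - 8) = (p - 4)*(p + 2)*(p - 4)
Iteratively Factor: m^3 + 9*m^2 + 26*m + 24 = (m + 2)*(m^2 + 7*m + 12) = (m + 2)*(m + 4)*(m + 3)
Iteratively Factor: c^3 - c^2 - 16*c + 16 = (c - 1)*(c^2 - 16) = (c - 4)*(c - 1)*(c + 4)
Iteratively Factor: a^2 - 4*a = (a - 4)*(a)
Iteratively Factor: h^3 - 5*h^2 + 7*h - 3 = (h - 1)*(h^2 - 4*h + 3) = (h - 3)*(h - 1)*(h - 1)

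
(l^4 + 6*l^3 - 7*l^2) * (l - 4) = l^5 + 2*l^4 - 31*l^3 + 28*l^2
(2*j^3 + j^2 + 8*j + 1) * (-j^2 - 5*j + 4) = -2*j^5 - 11*j^4 - 5*j^3 - 37*j^2 + 27*j + 4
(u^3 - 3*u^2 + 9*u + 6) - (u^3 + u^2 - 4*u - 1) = -4*u^2 + 13*u + 7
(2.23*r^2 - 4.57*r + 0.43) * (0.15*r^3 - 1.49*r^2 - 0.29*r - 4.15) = 0.3345*r^5 - 4.0082*r^4 + 6.2271*r^3 - 8.5699*r^2 + 18.8408*r - 1.7845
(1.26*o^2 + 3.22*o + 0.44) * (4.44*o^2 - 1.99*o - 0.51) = 5.5944*o^4 + 11.7894*o^3 - 5.0968*o^2 - 2.5178*o - 0.2244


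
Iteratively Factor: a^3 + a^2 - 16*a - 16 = (a + 1)*(a^2 - 16) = (a + 1)*(a + 4)*(a - 4)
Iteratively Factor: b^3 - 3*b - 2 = (b - 2)*(b^2 + 2*b + 1) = (b - 2)*(b + 1)*(b + 1)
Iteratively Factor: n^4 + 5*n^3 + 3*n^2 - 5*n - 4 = (n + 4)*(n^3 + n^2 - n - 1) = (n - 1)*(n + 4)*(n^2 + 2*n + 1) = (n - 1)*(n + 1)*(n + 4)*(n + 1)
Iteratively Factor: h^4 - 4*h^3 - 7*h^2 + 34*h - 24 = (h - 2)*(h^3 - 2*h^2 - 11*h + 12) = (h - 2)*(h + 3)*(h^2 - 5*h + 4) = (h - 2)*(h - 1)*(h + 3)*(h - 4)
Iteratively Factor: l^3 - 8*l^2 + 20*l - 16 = (l - 2)*(l^2 - 6*l + 8) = (l - 2)^2*(l - 4)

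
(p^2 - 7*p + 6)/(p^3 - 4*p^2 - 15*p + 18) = 1/(p + 3)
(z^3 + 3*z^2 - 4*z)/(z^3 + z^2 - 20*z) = (z^2 + 3*z - 4)/(z^2 + z - 20)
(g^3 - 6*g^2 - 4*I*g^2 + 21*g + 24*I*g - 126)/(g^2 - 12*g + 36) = (g^2 - 4*I*g + 21)/(g - 6)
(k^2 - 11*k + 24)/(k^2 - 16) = (k^2 - 11*k + 24)/(k^2 - 16)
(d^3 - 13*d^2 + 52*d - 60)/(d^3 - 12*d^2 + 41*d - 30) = (d - 2)/(d - 1)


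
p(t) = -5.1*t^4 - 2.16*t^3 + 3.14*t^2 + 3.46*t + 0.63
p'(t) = -20.4*t^3 - 6.48*t^2 + 6.28*t + 3.46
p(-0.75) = -0.90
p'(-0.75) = 3.71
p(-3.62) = -744.08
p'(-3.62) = 863.54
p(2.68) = -272.21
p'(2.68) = -418.93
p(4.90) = -3101.19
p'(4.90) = -2521.39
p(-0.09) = 0.35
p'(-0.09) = 2.86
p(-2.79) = -246.69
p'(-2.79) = 378.54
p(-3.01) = -341.07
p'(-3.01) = 482.17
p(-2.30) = -107.16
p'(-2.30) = 202.94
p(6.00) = -6941.73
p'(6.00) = -4598.54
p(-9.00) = -31662.63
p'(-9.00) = 14293.66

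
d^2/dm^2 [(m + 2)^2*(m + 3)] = 6*m + 14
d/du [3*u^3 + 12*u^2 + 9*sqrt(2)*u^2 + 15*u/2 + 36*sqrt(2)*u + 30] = 9*u^2 + 24*u + 18*sqrt(2)*u + 15/2 + 36*sqrt(2)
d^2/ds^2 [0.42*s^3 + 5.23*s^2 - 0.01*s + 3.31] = 2.52*s + 10.46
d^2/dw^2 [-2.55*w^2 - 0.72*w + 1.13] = -5.10000000000000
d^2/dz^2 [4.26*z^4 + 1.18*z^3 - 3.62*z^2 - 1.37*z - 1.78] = 51.12*z^2 + 7.08*z - 7.24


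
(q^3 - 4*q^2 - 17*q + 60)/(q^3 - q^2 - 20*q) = (q - 3)/q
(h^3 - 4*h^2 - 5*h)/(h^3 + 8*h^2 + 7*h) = (h - 5)/(h + 7)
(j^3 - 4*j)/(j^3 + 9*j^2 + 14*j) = (j - 2)/(j + 7)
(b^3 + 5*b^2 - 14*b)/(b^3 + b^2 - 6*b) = (b + 7)/(b + 3)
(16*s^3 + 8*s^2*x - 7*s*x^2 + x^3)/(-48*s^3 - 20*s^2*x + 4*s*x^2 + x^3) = (-4*s^2 - 3*s*x + x^2)/(12*s^2 + 8*s*x + x^2)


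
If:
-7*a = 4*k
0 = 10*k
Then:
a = 0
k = 0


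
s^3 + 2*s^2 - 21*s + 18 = (s - 3)*(s - 1)*(s + 6)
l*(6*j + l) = 6*j*l + l^2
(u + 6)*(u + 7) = u^2 + 13*u + 42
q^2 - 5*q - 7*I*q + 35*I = (q - 5)*(q - 7*I)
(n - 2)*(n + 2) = n^2 - 4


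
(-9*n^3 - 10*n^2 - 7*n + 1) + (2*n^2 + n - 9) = -9*n^3 - 8*n^2 - 6*n - 8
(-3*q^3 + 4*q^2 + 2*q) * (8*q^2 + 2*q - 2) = -24*q^5 + 26*q^4 + 30*q^3 - 4*q^2 - 4*q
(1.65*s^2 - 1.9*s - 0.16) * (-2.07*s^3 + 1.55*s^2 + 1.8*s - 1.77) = -3.4155*s^5 + 6.4905*s^4 + 0.3562*s^3 - 6.5885*s^2 + 3.075*s + 0.2832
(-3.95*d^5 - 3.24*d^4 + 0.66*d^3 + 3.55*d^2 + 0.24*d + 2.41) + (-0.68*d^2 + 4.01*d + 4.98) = -3.95*d^5 - 3.24*d^4 + 0.66*d^3 + 2.87*d^2 + 4.25*d + 7.39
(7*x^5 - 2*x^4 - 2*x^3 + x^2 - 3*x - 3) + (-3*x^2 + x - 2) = 7*x^5 - 2*x^4 - 2*x^3 - 2*x^2 - 2*x - 5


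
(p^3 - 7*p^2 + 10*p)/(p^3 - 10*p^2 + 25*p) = (p - 2)/(p - 5)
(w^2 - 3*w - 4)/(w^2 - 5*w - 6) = (w - 4)/(w - 6)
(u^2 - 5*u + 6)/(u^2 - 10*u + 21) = (u - 2)/(u - 7)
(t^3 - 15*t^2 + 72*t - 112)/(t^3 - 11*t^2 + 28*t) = (t - 4)/t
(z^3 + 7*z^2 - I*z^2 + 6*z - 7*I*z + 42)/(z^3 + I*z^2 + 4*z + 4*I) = (z^2 + z*(7 - 3*I) - 21*I)/(z^2 - I*z + 2)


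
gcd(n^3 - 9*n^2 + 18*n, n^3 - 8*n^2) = n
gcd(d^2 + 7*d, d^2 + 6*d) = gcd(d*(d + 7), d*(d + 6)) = d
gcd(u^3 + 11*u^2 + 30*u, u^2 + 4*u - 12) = u + 6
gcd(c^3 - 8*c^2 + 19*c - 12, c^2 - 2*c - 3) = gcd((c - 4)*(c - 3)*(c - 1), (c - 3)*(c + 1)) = c - 3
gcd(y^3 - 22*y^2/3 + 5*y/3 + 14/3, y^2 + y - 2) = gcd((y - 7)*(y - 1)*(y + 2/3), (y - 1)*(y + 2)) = y - 1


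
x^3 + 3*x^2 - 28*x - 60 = (x - 5)*(x + 2)*(x + 6)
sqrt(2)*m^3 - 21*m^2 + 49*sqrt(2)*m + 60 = (m - 6*sqrt(2))*(m - 5*sqrt(2))*(sqrt(2)*m + 1)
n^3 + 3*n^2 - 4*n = n*(n - 1)*(n + 4)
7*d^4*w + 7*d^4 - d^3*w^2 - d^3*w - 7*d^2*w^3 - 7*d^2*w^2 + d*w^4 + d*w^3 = (-7*d + w)*(-d + w)*(d + w)*(d*w + d)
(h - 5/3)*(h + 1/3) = h^2 - 4*h/3 - 5/9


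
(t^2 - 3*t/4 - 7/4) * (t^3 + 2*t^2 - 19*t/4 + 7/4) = t^5 + 5*t^4/4 - 8*t^3 + 29*t^2/16 + 7*t - 49/16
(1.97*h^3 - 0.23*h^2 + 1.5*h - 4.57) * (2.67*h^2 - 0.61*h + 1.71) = 5.2599*h^5 - 1.8158*h^4 + 7.514*h^3 - 13.5102*h^2 + 5.3527*h - 7.8147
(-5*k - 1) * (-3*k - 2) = 15*k^2 + 13*k + 2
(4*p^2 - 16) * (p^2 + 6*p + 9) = 4*p^4 + 24*p^3 + 20*p^2 - 96*p - 144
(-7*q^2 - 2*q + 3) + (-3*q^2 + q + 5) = -10*q^2 - q + 8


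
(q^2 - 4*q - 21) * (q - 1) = q^3 - 5*q^2 - 17*q + 21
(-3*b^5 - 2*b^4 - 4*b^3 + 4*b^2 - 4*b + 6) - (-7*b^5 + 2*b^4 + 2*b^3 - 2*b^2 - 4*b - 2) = 4*b^5 - 4*b^4 - 6*b^3 + 6*b^2 + 8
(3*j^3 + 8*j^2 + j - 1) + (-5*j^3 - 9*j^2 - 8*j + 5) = -2*j^3 - j^2 - 7*j + 4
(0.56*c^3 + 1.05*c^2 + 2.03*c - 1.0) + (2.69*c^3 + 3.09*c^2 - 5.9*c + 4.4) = 3.25*c^3 + 4.14*c^2 - 3.87*c + 3.4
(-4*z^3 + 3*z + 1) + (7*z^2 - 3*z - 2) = -4*z^3 + 7*z^2 - 1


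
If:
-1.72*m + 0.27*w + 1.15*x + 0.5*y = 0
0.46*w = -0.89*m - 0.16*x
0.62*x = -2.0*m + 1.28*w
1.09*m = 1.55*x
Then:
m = 0.00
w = 0.00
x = 0.00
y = 0.00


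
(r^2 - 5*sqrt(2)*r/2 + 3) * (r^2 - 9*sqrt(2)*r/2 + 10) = r^4 - 7*sqrt(2)*r^3 + 71*r^2/2 - 77*sqrt(2)*r/2 + 30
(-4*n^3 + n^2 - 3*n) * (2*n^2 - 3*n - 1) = -8*n^5 + 14*n^4 - 5*n^3 + 8*n^2 + 3*n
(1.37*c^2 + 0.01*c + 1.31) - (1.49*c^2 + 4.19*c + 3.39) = -0.12*c^2 - 4.18*c - 2.08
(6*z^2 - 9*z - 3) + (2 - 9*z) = 6*z^2 - 18*z - 1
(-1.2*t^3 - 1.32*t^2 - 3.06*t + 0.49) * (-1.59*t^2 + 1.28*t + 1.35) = 1.908*t^5 + 0.5628*t^4 + 1.5558*t^3 - 6.4779*t^2 - 3.5038*t + 0.6615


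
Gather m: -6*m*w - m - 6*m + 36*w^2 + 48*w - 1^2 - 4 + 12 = m*(-6*w - 7) + 36*w^2 + 48*w + 7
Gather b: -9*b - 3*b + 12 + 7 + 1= 20 - 12*b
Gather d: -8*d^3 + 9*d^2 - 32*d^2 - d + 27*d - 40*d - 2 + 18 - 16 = -8*d^3 - 23*d^2 - 14*d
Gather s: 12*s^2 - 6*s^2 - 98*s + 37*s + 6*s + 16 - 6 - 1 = 6*s^2 - 55*s + 9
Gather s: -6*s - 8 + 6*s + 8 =0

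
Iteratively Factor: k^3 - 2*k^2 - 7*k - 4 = (k + 1)*(k^2 - 3*k - 4) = (k + 1)^2*(k - 4)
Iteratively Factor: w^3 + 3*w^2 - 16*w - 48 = (w + 3)*(w^2 - 16) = (w + 3)*(w + 4)*(w - 4)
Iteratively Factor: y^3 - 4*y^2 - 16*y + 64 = (y - 4)*(y^2 - 16) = (y - 4)^2*(y + 4)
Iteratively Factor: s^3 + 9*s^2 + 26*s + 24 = (s + 4)*(s^2 + 5*s + 6) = (s + 2)*(s + 4)*(s + 3)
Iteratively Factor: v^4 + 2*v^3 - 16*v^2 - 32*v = (v - 4)*(v^3 + 6*v^2 + 8*v) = (v - 4)*(v + 4)*(v^2 + 2*v) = (v - 4)*(v + 2)*(v + 4)*(v)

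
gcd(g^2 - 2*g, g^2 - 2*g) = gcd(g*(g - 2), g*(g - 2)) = g^2 - 2*g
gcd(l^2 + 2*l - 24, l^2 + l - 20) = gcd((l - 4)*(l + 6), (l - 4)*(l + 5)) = l - 4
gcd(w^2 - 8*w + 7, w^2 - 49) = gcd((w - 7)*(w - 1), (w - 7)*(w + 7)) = w - 7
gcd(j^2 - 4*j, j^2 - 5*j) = j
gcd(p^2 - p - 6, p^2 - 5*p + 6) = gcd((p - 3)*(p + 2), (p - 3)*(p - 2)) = p - 3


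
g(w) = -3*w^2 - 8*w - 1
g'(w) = -6*w - 8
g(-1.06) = 4.11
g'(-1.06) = -1.64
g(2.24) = -33.97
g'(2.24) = -21.44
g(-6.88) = -87.96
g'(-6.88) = 33.28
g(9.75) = -364.19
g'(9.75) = -66.50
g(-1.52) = 4.23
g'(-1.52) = 1.12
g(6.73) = -190.72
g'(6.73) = -48.38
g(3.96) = -79.72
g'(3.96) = -31.76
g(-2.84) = -2.48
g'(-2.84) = 9.04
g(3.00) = -52.00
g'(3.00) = -26.00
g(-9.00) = -172.00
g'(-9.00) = 46.00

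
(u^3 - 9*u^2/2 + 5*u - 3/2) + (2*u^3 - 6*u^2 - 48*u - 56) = 3*u^3 - 21*u^2/2 - 43*u - 115/2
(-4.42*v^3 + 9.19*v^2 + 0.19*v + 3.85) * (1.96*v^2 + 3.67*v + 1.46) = -8.6632*v^5 + 1.791*v^4 + 27.6465*v^3 + 21.6607*v^2 + 14.4069*v + 5.621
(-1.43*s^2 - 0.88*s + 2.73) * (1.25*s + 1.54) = -1.7875*s^3 - 3.3022*s^2 + 2.0573*s + 4.2042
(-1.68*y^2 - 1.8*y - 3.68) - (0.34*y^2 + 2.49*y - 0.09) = -2.02*y^2 - 4.29*y - 3.59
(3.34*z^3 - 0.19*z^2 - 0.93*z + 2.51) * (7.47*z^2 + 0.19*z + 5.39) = 24.9498*z^5 - 0.7847*z^4 + 11.0194*z^3 + 17.5489*z^2 - 4.5358*z + 13.5289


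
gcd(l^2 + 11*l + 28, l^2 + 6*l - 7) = l + 7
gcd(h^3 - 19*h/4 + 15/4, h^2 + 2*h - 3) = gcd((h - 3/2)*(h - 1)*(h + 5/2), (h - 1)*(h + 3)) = h - 1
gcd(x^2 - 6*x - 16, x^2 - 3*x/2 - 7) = x + 2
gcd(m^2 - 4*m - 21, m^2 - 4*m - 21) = m^2 - 4*m - 21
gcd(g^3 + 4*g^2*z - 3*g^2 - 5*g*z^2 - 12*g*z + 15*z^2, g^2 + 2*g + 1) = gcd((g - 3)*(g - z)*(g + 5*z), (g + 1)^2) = 1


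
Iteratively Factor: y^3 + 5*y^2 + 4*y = (y + 4)*(y^2 + y) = (y + 1)*(y + 4)*(y)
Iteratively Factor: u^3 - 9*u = (u + 3)*(u^2 - 3*u) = u*(u + 3)*(u - 3)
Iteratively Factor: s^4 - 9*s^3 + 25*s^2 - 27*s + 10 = (s - 1)*(s^3 - 8*s^2 + 17*s - 10) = (s - 1)^2*(s^2 - 7*s + 10) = (s - 2)*(s - 1)^2*(s - 5)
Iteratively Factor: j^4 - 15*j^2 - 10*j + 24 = (j + 2)*(j^3 - 2*j^2 - 11*j + 12) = (j - 4)*(j + 2)*(j^2 + 2*j - 3) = (j - 4)*(j + 2)*(j + 3)*(j - 1)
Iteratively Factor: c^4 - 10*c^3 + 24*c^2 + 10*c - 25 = (c - 5)*(c^3 - 5*c^2 - c + 5) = (c - 5)*(c - 1)*(c^2 - 4*c - 5) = (c - 5)*(c - 1)*(c + 1)*(c - 5)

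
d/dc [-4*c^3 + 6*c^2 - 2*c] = -12*c^2 + 12*c - 2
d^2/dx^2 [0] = 0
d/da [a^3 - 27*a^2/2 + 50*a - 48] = 3*a^2 - 27*a + 50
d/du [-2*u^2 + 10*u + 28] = 10 - 4*u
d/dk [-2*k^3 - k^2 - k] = -6*k^2 - 2*k - 1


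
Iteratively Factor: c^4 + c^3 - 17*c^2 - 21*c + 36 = (c - 4)*(c^3 + 5*c^2 + 3*c - 9) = (c - 4)*(c + 3)*(c^2 + 2*c - 3) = (c - 4)*(c + 3)^2*(c - 1)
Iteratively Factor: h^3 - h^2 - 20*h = (h + 4)*(h^2 - 5*h) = h*(h + 4)*(h - 5)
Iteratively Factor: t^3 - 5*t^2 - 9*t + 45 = (t - 3)*(t^2 - 2*t - 15) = (t - 3)*(t + 3)*(t - 5)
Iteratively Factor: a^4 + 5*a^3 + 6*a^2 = (a)*(a^3 + 5*a^2 + 6*a) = a*(a + 2)*(a^2 + 3*a) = a^2*(a + 2)*(a + 3)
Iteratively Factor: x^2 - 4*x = (x)*(x - 4)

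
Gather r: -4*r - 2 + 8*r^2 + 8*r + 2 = 8*r^2 + 4*r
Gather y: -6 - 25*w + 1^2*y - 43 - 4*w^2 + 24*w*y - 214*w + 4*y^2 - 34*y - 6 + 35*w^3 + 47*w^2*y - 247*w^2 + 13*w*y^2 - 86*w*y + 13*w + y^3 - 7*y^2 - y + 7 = 35*w^3 - 251*w^2 - 226*w + y^3 + y^2*(13*w - 3) + y*(47*w^2 - 62*w - 34) - 48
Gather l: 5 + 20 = 25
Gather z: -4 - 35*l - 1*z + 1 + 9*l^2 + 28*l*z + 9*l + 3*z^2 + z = 9*l^2 + 28*l*z - 26*l + 3*z^2 - 3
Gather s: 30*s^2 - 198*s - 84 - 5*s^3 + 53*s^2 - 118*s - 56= -5*s^3 + 83*s^2 - 316*s - 140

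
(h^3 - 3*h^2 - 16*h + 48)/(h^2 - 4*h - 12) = (-h^3 + 3*h^2 + 16*h - 48)/(-h^2 + 4*h + 12)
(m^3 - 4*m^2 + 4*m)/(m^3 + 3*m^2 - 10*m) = (m - 2)/(m + 5)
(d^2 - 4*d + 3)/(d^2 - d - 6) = (d - 1)/(d + 2)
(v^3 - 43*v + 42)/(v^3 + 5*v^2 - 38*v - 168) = (v - 1)/(v + 4)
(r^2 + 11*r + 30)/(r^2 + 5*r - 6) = (r + 5)/(r - 1)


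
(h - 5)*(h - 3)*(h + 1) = h^3 - 7*h^2 + 7*h + 15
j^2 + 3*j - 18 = (j - 3)*(j + 6)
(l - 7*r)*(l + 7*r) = l^2 - 49*r^2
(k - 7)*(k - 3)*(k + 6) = k^3 - 4*k^2 - 39*k + 126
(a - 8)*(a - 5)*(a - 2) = a^3 - 15*a^2 + 66*a - 80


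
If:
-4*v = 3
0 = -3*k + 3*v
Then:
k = -3/4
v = -3/4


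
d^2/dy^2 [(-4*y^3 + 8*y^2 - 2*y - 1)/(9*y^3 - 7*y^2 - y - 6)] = 22*(36*y^6 - 54*y^5 - 108*y^4 + 320*y^3 - 168*y^2 - 33*y + 31)/(729*y^9 - 1701*y^8 + 1080*y^7 - 1423*y^6 + 2148*y^5 - 579*y^4 + 719*y^3 - 774*y^2 - 108*y - 216)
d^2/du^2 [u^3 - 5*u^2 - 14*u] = 6*u - 10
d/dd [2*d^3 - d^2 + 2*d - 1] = 6*d^2 - 2*d + 2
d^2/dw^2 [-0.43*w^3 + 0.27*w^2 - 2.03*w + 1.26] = 0.54 - 2.58*w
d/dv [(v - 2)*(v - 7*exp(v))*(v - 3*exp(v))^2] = (v - 3*exp(v))*(-2*(v - 2)*(v - 7*exp(v))*(3*exp(v) - 1) - (v - 2)*(v - 3*exp(v))*(7*exp(v) - 1) + (v - 7*exp(v))*(v - 3*exp(v)))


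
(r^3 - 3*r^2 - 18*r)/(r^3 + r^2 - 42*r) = (r + 3)/(r + 7)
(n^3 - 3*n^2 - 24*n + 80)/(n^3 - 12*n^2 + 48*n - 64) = (n + 5)/(n - 4)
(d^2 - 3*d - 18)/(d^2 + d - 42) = (d + 3)/(d + 7)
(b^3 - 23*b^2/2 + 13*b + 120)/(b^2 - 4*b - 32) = (b^2 - 7*b/2 - 15)/(b + 4)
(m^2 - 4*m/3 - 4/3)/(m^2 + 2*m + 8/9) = 3*(m - 2)/(3*m + 4)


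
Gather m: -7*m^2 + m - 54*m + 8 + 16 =-7*m^2 - 53*m + 24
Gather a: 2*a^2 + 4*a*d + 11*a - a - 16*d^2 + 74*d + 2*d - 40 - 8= 2*a^2 + a*(4*d + 10) - 16*d^2 + 76*d - 48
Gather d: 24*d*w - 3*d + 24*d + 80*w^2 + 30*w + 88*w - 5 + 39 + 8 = d*(24*w + 21) + 80*w^2 + 118*w + 42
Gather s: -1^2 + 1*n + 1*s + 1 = n + s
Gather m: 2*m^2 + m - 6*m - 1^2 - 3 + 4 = 2*m^2 - 5*m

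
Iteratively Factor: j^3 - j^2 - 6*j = (j + 2)*(j^2 - 3*j) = (j - 3)*(j + 2)*(j)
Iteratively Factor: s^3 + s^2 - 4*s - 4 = (s - 2)*(s^2 + 3*s + 2) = (s - 2)*(s + 2)*(s + 1)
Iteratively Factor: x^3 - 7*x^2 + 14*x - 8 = (x - 2)*(x^2 - 5*x + 4) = (x - 2)*(x - 1)*(x - 4)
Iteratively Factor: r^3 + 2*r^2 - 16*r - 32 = (r + 4)*(r^2 - 2*r - 8) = (r + 2)*(r + 4)*(r - 4)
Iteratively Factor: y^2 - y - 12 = (y - 4)*(y + 3)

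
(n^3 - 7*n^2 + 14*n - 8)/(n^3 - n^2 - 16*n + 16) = (n - 2)/(n + 4)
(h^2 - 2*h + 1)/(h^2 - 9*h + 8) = (h - 1)/(h - 8)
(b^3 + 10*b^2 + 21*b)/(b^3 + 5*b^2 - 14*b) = (b + 3)/(b - 2)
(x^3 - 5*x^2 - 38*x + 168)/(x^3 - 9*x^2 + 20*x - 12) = (x^3 - 5*x^2 - 38*x + 168)/(x^3 - 9*x^2 + 20*x - 12)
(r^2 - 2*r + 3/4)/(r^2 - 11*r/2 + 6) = (r - 1/2)/(r - 4)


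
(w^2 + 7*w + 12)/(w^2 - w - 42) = (w^2 + 7*w + 12)/(w^2 - w - 42)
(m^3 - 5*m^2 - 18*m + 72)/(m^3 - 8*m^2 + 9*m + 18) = (m + 4)/(m + 1)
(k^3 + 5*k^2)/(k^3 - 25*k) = k/(k - 5)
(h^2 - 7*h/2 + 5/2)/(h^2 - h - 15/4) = 2*(h - 1)/(2*h + 3)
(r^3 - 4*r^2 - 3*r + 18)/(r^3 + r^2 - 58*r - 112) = (r^2 - 6*r + 9)/(r^2 - r - 56)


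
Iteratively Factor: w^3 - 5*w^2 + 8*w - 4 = (w - 2)*(w^2 - 3*w + 2) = (w - 2)^2*(w - 1)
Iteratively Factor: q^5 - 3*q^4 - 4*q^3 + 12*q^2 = (q - 3)*(q^4 - 4*q^2) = (q - 3)*(q - 2)*(q^3 + 2*q^2) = (q - 3)*(q - 2)*(q + 2)*(q^2) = q*(q - 3)*(q - 2)*(q + 2)*(q)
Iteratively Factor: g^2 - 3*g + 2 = (g - 2)*(g - 1)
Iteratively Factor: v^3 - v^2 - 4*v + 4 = (v - 1)*(v^2 - 4) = (v - 2)*(v - 1)*(v + 2)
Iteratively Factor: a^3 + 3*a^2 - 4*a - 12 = (a + 3)*(a^2 - 4) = (a - 2)*(a + 3)*(a + 2)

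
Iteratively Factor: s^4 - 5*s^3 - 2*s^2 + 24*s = (s - 3)*(s^3 - 2*s^2 - 8*s) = (s - 3)*(s + 2)*(s^2 - 4*s) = s*(s - 3)*(s + 2)*(s - 4)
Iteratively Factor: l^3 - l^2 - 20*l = (l - 5)*(l^2 + 4*l) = l*(l - 5)*(l + 4)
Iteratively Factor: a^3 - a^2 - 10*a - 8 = (a - 4)*(a^2 + 3*a + 2) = (a - 4)*(a + 2)*(a + 1)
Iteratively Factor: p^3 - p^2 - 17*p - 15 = (p + 1)*(p^2 - 2*p - 15) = (p + 1)*(p + 3)*(p - 5)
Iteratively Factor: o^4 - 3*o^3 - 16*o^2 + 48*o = (o + 4)*(o^3 - 7*o^2 + 12*o) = (o - 3)*(o + 4)*(o^2 - 4*o) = (o - 4)*(o - 3)*(o + 4)*(o)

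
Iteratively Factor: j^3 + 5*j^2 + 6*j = (j + 3)*(j^2 + 2*j) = j*(j + 3)*(j + 2)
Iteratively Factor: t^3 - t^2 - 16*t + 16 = (t - 1)*(t^2 - 16) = (t - 4)*(t - 1)*(t + 4)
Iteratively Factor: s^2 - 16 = (s + 4)*(s - 4)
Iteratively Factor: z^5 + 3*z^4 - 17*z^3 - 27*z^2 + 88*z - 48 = (z + 4)*(z^4 - z^3 - 13*z^2 + 25*z - 12) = (z - 1)*(z + 4)*(z^3 - 13*z + 12) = (z - 1)^2*(z + 4)*(z^2 + z - 12) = (z - 1)^2*(z + 4)^2*(z - 3)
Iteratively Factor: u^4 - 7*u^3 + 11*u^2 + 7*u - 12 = (u - 1)*(u^3 - 6*u^2 + 5*u + 12) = (u - 3)*(u - 1)*(u^2 - 3*u - 4) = (u - 4)*(u - 3)*(u - 1)*(u + 1)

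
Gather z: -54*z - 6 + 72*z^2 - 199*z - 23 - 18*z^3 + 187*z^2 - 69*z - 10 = -18*z^3 + 259*z^2 - 322*z - 39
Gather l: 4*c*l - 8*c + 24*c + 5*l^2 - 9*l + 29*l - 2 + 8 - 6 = 16*c + 5*l^2 + l*(4*c + 20)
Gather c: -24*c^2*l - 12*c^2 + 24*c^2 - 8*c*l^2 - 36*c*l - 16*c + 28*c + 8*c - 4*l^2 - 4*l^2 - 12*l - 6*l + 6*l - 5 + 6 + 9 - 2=c^2*(12 - 24*l) + c*(-8*l^2 - 36*l + 20) - 8*l^2 - 12*l + 8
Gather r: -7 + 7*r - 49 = 7*r - 56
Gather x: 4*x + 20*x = 24*x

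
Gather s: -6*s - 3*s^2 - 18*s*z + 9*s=-3*s^2 + s*(3 - 18*z)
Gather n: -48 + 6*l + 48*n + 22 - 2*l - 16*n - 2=4*l + 32*n - 28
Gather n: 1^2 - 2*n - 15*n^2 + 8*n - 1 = -15*n^2 + 6*n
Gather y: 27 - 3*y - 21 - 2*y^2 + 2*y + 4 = -2*y^2 - y + 10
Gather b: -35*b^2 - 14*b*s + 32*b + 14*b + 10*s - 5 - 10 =-35*b^2 + b*(46 - 14*s) + 10*s - 15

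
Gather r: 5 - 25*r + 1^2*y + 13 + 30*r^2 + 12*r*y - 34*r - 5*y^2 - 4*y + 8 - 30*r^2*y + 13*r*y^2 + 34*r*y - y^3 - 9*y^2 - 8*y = r^2*(30 - 30*y) + r*(13*y^2 + 46*y - 59) - y^3 - 14*y^2 - 11*y + 26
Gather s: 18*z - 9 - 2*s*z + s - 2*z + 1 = s*(1 - 2*z) + 16*z - 8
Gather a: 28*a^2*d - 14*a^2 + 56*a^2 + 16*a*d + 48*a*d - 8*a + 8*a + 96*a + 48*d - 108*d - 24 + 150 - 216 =a^2*(28*d + 42) + a*(64*d + 96) - 60*d - 90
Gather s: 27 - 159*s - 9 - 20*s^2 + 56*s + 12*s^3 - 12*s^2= 12*s^3 - 32*s^2 - 103*s + 18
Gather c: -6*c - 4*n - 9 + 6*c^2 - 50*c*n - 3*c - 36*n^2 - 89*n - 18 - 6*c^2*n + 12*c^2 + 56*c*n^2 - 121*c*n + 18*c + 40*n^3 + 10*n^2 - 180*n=c^2*(18 - 6*n) + c*(56*n^2 - 171*n + 9) + 40*n^3 - 26*n^2 - 273*n - 27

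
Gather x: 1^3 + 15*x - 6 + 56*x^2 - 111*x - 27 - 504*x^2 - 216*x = -448*x^2 - 312*x - 32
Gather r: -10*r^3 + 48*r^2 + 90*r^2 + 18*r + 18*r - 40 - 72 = -10*r^3 + 138*r^2 + 36*r - 112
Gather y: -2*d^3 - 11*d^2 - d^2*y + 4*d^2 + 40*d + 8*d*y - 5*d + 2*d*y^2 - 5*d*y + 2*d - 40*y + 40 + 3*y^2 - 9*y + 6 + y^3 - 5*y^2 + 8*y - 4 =-2*d^3 - 7*d^2 + 37*d + y^3 + y^2*(2*d - 2) + y*(-d^2 + 3*d - 41) + 42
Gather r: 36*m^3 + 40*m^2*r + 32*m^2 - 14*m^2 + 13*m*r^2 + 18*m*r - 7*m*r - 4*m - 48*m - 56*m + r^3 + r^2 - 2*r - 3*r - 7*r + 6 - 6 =36*m^3 + 18*m^2 - 108*m + r^3 + r^2*(13*m + 1) + r*(40*m^2 + 11*m - 12)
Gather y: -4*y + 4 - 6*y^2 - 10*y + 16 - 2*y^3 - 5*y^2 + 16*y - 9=-2*y^3 - 11*y^2 + 2*y + 11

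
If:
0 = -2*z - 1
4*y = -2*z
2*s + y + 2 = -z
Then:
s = -7/8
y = 1/4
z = -1/2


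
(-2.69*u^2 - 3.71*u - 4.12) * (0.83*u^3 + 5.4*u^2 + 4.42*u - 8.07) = -2.2327*u^5 - 17.6053*u^4 - 35.3434*u^3 - 16.9379*u^2 + 11.7293*u + 33.2484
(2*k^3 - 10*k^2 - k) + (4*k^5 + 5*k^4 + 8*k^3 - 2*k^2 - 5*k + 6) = 4*k^5 + 5*k^4 + 10*k^3 - 12*k^2 - 6*k + 6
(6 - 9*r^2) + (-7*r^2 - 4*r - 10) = -16*r^2 - 4*r - 4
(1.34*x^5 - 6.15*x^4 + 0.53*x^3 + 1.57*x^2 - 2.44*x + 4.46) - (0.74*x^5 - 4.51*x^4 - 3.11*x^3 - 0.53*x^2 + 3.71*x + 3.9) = 0.6*x^5 - 1.64*x^4 + 3.64*x^3 + 2.1*x^2 - 6.15*x + 0.56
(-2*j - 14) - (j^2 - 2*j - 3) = -j^2 - 11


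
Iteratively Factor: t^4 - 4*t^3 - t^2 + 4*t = (t)*(t^3 - 4*t^2 - t + 4) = t*(t + 1)*(t^2 - 5*t + 4) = t*(t - 4)*(t + 1)*(t - 1)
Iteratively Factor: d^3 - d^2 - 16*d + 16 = (d + 4)*(d^2 - 5*d + 4) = (d - 4)*(d + 4)*(d - 1)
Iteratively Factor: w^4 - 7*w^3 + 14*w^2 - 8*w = (w - 4)*(w^3 - 3*w^2 + 2*w) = (w - 4)*(w - 2)*(w^2 - w) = w*(w - 4)*(w - 2)*(w - 1)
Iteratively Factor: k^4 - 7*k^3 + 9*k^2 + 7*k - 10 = (k + 1)*(k^3 - 8*k^2 + 17*k - 10) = (k - 5)*(k + 1)*(k^2 - 3*k + 2) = (k - 5)*(k - 1)*(k + 1)*(k - 2)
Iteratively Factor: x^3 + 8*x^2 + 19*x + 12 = (x + 4)*(x^2 + 4*x + 3) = (x + 3)*(x + 4)*(x + 1)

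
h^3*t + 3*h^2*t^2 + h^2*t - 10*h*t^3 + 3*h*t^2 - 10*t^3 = (h - 2*t)*(h + 5*t)*(h*t + t)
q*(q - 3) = q^2 - 3*q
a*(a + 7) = a^2 + 7*a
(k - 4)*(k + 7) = k^2 + 3*k - 28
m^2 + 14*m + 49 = (m + 7)^2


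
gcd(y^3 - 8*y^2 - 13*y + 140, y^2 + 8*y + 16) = y + 4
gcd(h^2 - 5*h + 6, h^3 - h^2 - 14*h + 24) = h^2 - 5*h + 6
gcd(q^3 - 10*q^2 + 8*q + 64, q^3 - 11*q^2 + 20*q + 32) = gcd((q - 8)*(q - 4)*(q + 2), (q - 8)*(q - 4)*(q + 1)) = q^2 - 12*q + 32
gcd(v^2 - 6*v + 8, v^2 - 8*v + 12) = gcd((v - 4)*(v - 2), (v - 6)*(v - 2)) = v - 2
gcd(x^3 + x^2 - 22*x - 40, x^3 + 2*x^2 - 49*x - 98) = x + 2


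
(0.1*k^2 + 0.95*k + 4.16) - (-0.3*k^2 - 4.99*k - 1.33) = 0.4*k^2 + 5.94*k + 5.49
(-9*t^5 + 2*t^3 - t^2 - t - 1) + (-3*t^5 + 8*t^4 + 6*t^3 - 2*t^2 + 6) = -12*t^5 + 8*t^4 + 8*t^3 - 3*t^2 - t + 5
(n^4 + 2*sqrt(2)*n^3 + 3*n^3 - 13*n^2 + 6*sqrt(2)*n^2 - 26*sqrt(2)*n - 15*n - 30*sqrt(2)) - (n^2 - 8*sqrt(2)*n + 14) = n^4 + 2*sqrt(2)*n^3 + 3*n^3 - 14*n^2 + 6*sqrt(2)*n^2 - 18*sqrt(2)*n - 15*n - 30*sqrt(2) - 14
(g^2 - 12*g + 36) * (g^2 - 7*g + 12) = g^4 - 19*g^3 + 132*g^2 - 396*g + 432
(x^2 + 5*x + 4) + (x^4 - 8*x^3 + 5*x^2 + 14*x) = x^4 - 8*x^3 + 6*x^2 + 19*x + 4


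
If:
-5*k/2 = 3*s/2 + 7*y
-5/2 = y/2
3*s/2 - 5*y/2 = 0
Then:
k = 19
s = -25/3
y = -5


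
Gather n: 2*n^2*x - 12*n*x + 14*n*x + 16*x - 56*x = 2*n^2*x + 2*n*x - 40*x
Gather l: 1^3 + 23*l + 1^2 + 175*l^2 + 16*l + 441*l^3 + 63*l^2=441*l^3 + 238*l^2 + 39*l + 2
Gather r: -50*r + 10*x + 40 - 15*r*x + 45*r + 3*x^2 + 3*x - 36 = r*(-15*x - 5) + 3*x^2 + 13*x + 4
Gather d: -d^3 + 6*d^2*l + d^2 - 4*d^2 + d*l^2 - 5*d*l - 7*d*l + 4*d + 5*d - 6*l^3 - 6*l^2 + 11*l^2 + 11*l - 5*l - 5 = -d^3 + d^2*(6*l - 3) + d*(l^2 - 12*l + 9) - 6*l^3 + 5*l^2 + 6*l - 5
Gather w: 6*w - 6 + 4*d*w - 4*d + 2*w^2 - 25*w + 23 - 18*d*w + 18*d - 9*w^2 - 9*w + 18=14*d - 7*w^2 + w*(-14*d - 28) + 35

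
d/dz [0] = 0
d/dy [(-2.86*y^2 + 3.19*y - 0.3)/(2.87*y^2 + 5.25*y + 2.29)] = (-24.1703*y^2 - 11.3768*y + 8.8801)/(8.2369*y^4 + 30.135*y^3 + 40.7071*y^2 + 24.045*y + 5.2441)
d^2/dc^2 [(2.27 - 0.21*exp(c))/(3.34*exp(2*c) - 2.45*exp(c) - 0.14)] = (-2.342676*exp(4*c) + 99.574418*exp(3*c) - 56.315406*exp(2*c) + 17.943513*exp(c) - 0.782726)*exp(c)/(37.259704*exp(6*c) - 81.99366*exp(5*c) + 55.459698*exp(4*c) - 7.832405*exp(3*c) - 2.324658*exp(2*c) - 0.14406*exp(c) - 0.002744)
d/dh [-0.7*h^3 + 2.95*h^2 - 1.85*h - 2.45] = -2.1*h^2 + 5.9*h - 1.85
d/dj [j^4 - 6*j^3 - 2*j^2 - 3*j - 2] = 4*j^3 - 18*j^2 - 4*j - 3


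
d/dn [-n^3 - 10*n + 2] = -3*n^2 - 10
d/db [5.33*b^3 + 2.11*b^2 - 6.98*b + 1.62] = 15.99*b^2 + 4.22*b - 6.98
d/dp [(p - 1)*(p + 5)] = 2*p + 4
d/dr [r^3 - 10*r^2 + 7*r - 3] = 3*r^2 - 20*r + 7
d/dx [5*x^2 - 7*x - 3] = 10*x - 7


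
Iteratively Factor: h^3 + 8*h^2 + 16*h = (h + 4)*(h^2 + 4*h) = (h + 4)^2*(h)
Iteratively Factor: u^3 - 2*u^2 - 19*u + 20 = (u + 4)*(u^2 - 6*u + 5) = (u - 1)*(u + 4)*(u - 5)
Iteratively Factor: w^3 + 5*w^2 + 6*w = (w + 3)*(w^2 + 2*w) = (w + 2)*(w + 3)*(w)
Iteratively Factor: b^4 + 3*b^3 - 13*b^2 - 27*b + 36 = (b - 1)*(b^3 + 4*b^2 - 9*b - 36) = (b - 3)*(b - 1)*(b^2 + 7*b + 12) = (b - 3)*(b - 1)*(b + 4)*(b + 3)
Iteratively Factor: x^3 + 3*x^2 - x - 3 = (x + 1)*(x^2 + 2*x - 3) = (x + 1)*(x + 3)*(x - 1)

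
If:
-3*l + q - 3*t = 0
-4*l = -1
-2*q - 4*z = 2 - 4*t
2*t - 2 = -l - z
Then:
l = 1/4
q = 6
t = 7/4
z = -7/4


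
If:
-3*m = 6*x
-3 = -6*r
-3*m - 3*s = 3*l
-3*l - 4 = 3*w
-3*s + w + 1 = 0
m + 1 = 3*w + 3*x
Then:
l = -95/24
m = 11/4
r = 1/2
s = 29/24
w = 21/8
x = -11/8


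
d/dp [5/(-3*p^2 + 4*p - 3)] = 10*(3*p - 2)/(3*p^2 - 4*p + 3)^2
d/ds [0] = 0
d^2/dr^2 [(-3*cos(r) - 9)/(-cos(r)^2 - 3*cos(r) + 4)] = 3*(-9*(1 - cos(2*r))^2*cos(r) - 9*(1 - cos(2*r))^2 - 41*cos(r) - 174*cos(2*r) - 57*cos(3*r) + 2*cos(5*r) + 270)/(4*(cos(r) - 1)^3*(cos(r) + 4)^3)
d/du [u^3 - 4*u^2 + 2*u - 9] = 3*u^2 - 8*u + 2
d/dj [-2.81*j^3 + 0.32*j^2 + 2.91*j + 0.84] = -8.43*j^2 + 0.64*j + 2.91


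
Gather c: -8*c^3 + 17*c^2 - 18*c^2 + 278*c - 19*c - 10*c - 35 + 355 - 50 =-8*c^3 - c^2 + 249*c + 270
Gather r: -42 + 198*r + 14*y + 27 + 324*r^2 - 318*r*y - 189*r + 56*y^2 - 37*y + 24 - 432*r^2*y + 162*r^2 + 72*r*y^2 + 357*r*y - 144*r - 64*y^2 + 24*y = r^2*(486 - 432*y) + r*(72*y^2 + 39*y - 135) - 8*y^2 + y + 9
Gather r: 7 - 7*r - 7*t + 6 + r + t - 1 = -6*r - 6*t + 12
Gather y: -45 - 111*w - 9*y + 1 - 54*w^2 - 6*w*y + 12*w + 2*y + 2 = -54*w^2 - 99*w + y*(-6*w - 7) - 42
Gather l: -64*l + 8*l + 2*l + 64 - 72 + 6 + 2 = -54*l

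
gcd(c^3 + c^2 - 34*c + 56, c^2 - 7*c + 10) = c - 2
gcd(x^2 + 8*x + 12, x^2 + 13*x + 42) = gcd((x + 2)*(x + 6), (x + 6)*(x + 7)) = x + 6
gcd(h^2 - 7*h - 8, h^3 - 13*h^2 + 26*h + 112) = h - 8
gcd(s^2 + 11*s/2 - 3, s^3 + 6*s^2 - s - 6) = s + 6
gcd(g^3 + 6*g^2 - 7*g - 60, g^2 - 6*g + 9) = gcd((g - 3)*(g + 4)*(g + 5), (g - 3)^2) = g - 3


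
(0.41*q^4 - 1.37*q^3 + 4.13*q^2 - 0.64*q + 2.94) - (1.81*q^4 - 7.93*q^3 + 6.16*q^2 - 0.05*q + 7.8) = -1.4*q^4 + 6.56*q^3 - 2.03*q^2 - 0.59*q - 4.86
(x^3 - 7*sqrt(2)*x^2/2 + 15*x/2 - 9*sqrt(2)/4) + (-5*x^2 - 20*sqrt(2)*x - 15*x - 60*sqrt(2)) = x^3 - 5*x^2 - 7*sqrt(2)*x^2/2 - 20*sqrt(2)*x - 15*x/2 - 249*sqrt(2)/4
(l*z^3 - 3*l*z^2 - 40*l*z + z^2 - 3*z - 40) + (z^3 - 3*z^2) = l*z^3 - 3*l*z^2 - 40*l*z + z^3 - 2*z^2 - 3*z - 40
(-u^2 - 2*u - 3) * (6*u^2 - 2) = -6*u^4 - 12*u^3 - 16*u^2 + 4*u + 6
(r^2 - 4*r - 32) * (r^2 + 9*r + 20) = r^4 + 5*r^3 - 48*r^2 - 368*r - 640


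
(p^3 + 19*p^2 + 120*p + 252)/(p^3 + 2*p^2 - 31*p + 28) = (p^2 + 12*p + 36)/(p^2 - 5*p + 4)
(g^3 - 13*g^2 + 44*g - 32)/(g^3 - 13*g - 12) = (g^2 - 9*g + 8)/(g^2 + 4*g + 3)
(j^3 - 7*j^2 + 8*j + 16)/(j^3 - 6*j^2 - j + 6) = (j^2 - 8*j + 16)/(j^2 - 7*j + 6)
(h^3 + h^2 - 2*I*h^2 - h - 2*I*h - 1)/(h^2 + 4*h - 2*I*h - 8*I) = (h^3 + h^2*(1 - 2*I) - h*(1 + 2*I) - 1)/(h^2 + 2*h*(2 - I) - 8*I)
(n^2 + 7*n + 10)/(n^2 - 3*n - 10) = (n + 5)/(n - 5)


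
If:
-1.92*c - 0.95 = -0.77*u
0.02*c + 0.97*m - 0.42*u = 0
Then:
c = 0.401041666666667*u - 0.494791666666667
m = 0.424720790378007*u + 0.0102018900343643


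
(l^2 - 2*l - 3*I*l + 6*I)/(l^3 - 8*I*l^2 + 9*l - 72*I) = (l - 2)/(l^2 - 5*I*l + 24)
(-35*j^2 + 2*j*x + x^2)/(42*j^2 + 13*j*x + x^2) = (-5*j + x)/(6*j + x)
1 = 1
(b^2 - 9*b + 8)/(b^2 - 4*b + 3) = (b - 8)/(b - 3)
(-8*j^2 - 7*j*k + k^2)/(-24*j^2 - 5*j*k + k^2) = (j + k)/(3*j + k)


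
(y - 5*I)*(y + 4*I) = y^2 - I*y + 20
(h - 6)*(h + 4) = h^2 - 2*h - 24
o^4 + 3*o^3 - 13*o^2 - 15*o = o*(o - 3)*(o + 1)*(o + 5)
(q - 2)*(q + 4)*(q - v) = q^3 - q^2*v + 2*q^2 - 2*q*v - 8*q + 8*v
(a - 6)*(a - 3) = a^2 - 9*a + 18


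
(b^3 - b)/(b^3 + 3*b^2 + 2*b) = (b - 1)/(b + 2)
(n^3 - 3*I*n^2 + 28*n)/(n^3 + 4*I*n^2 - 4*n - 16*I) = n*(n - 7*I)/(n^2 - 4)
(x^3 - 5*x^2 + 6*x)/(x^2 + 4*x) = (x^2 - 5*x + 6)/(x + 4)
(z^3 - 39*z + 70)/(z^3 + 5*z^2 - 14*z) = (z - 5)/z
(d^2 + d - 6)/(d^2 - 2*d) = (d + 3)/d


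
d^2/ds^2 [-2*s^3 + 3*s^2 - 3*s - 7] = 6 - 12*s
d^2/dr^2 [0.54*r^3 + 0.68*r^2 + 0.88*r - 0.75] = 3.24*r + 1.36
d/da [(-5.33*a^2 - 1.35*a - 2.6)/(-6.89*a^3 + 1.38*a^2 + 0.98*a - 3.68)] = (-36.7237*a^4 - 18.603*a^3 - 57.1024*a^2 + 46.4048*a + 7.516)/(47.4721*a^6 - 19.0164*a^5 - 11.6*a^4 + 53.4152*a^3 - 9.1964*a^2 - 7.2128*a + 13.5424)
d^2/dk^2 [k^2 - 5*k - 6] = 2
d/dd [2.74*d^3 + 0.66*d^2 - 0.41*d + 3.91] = 8.22*d^2 + 1.32*d - 0.41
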